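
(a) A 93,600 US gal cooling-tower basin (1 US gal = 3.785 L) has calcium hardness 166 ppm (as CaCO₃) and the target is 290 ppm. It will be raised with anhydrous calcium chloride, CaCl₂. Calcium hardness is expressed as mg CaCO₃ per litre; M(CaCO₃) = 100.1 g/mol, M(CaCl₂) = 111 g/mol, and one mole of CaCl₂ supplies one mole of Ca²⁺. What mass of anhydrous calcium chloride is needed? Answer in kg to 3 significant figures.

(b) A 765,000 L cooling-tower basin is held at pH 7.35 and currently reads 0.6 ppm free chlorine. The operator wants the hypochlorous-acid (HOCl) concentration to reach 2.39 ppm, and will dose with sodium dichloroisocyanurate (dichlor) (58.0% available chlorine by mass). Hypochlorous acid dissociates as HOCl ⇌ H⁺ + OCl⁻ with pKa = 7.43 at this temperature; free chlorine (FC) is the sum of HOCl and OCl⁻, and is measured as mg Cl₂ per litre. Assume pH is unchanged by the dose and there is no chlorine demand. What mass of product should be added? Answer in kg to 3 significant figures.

(a) 48.7 kg; (b) 4.98 kg

(a) Volume: 93,600 US gal × 3.785 L/gal = 354,276 L.
(a) Hardness to add: (290 − 166) = 124 mg/L as CaCO₃ × 354,276 L = 43,930 g as CaCO₃.
(a) Moles of Ca²⁺ (1 mol Ca²⁺ ≡ 1 mol CaCO₃): 43,930 / 100.1 g/mol = 438.9 mol.
(a) Mass of CaCl₂: 438.9 × 111 = 48,710 g.

(b) [OCl⁻]/[HOCl] = 10^(pH − pKa) = 10^(7.35 − 7.43) = 0.8318; fraction as HOCl = 1/(1 + 0.8318) = 0.5459.
(b) Free chlorine required for 2.39 ppm HOCl: 2.39 / 0.5459 = 4.378 ppm.
(b) FC to add: 4.378 − 0.6 = 3.778 mg/L as Cl₂.
(b) Cl₂ equivalent: 3.778 mg/L × 765,000 L = 2890 g.
(b) Product at 58.0% available Cl: 2890 / 0.58 = 4983 g.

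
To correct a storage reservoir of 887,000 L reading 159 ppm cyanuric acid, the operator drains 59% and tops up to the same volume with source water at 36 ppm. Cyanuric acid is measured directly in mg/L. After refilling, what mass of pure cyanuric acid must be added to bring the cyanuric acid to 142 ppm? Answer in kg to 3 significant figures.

49.3 kg

After draining 59% and refilling: 159 × 0.41 + 36 × 0.59 = 86.43 ppm.
Deficit to target: 142 − 86.43 = 55.57 mg/L.
Mass: 55.57 mg/L × 887,000 L = 49,290 g cyanuric acid.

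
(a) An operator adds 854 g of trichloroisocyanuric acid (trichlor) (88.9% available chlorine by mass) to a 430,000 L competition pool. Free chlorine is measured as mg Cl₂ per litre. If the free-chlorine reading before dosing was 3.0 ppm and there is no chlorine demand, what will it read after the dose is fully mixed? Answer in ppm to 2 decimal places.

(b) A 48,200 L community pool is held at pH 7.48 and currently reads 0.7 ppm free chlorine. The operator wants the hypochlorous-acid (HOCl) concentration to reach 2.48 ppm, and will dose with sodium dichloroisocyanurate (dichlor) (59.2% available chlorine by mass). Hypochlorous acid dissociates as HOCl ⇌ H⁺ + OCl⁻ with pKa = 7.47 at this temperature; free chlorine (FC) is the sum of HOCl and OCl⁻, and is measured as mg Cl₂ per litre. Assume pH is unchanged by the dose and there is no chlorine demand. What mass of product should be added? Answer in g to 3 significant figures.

(a) 4.77 ppm; (b) 352 g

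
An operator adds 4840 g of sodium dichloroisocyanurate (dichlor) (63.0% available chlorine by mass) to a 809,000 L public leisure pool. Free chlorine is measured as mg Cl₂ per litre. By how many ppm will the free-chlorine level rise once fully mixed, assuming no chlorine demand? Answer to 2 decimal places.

3.77 ppm

Available chlorine delivered: 4840 g × 0.63 = 3049 g as Cl₂.
Concentration rise: 3049 g / 809,000 L = 3.769 mg/L = 3.77 ppm.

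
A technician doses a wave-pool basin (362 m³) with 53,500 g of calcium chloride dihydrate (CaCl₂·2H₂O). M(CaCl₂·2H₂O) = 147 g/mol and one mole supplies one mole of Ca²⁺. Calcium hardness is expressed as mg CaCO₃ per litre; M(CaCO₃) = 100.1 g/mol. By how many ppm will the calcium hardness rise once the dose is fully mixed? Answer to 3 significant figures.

Volume: 362 m³ = 362,000 L.
Moles of Ca²⁺: 53,500 g ÷ 147 g/mol = 363.9 mol.
As CaCO₃: 363.9 mol × 100.1 g/mol = 36,430 g.
Rise: 36,430 g / 362,000 L × 1000 = 100.6 mg/L.

101 ppm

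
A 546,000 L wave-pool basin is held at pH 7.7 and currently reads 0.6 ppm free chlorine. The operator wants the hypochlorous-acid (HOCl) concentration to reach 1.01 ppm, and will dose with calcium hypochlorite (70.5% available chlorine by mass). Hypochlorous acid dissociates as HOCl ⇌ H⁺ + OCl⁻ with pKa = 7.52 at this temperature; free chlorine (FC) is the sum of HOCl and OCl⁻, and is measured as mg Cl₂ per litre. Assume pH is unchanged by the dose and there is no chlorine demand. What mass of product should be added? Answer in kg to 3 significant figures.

1.50 kg

[OCl⁻]/[HOCl] = 10^(pH − pKa) = 10^(7.7 − 7.52) = 1.514; fraction as HOCl = 1/(1 + 1.514) = 0.3978.
Free chlorine required for 1.01 ppm HOCl: 1.01 / 0.3978 = 2.539 ppm.
FC to add: 2.539 − 0.6 = 1.939 mg/L as Cl₂.
Cl₂ equivalent: 1.939 mg/L × 546,000 L = 1059 g.
Product at 70.5% available Cl: 1059 / 0.705 = 1501 g.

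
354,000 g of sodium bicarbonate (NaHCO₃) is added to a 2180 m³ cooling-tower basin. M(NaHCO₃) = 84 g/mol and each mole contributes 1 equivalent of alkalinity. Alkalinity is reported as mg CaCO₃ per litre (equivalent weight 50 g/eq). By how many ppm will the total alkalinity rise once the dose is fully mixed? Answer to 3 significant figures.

96.7 ppm

Volume: 2180 m³ = 2,180,000 L.
Moles of NaHCO₃: 354,000 g ÷ 84 g/mol = 4214 mol → 4214 eq of alkalinity.
As CaCO₃: 4214 eq × 50 g/eq = 210,700 g.
Rise: 210,700 g / 2,180,000 L × 1000 = 96.66 mg/L.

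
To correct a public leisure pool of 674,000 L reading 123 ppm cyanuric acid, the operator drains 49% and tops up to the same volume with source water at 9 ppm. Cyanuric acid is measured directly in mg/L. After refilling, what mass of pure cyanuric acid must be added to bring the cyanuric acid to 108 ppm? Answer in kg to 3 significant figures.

After draining 49% and refilling: 123 × 0.51 + 9 × 0.49 = 67.14 ppm.
Deficit to target: 108 − 67.14 = 40.86 mg/L.
Mass: 40.86 mg/L × 674,000 L = 27,540 g cyanuric acid.

27.5 kg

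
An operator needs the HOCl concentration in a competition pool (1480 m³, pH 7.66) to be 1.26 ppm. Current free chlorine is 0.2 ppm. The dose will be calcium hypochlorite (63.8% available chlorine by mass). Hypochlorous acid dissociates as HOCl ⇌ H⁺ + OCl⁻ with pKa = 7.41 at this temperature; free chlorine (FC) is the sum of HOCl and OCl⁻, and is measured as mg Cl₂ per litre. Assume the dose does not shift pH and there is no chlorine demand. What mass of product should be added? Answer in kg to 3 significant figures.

Volume: 1480 m³ = 1,480,000 L.
[OCl⁻]/[HOCl] = 10^(pH − pKa) = 10^(7.66 − 7.41) = 1.778; fraction as HOCl = 1/(1 + 1.778) = 0.3599.
Free chlorine required for 1.26 ppm HOCl: 1.26 / 0.3599 = 3.501 ppm.
FC to add: 3.501 − 0.2 = 3.301 mg/L as Cl₂.
Cl₂ equivalent: 3.301 mg/L × 1,480,000 L = 4885 g.
Product at 63.8% available Cl: 4885 / 0.638 = 7657 g.

7.66 kg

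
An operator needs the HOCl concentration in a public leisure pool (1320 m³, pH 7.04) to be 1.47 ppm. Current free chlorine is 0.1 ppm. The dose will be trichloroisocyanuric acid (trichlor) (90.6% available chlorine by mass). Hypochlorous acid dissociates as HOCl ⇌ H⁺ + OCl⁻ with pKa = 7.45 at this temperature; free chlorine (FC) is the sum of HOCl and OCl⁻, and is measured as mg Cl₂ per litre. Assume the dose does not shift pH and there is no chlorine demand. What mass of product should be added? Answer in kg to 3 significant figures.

2.83 kg

Volume: 1320 m³ = 1,320,000 L.
[OCl⁻]/[HOCl] = 10^(pH − pKa) = 10^(7.04 − 7.45) = 0.389; fraction as HOCl = 1/(1 + 0.389) = 0.7199.
Free chlorine required for 1.47 ppm HOCl: 1.47 / 0.7199 = 2.042 ppm.
FC to add: 2.042 − 0.1 = 1.942 mg/L as Cl₂.
Cl₂ equivalent: 1.942 mg/L × 1,320,000 L = 2563 g.
Product at 90.6% available Cl: 2563 / 0.906 = 2829 g.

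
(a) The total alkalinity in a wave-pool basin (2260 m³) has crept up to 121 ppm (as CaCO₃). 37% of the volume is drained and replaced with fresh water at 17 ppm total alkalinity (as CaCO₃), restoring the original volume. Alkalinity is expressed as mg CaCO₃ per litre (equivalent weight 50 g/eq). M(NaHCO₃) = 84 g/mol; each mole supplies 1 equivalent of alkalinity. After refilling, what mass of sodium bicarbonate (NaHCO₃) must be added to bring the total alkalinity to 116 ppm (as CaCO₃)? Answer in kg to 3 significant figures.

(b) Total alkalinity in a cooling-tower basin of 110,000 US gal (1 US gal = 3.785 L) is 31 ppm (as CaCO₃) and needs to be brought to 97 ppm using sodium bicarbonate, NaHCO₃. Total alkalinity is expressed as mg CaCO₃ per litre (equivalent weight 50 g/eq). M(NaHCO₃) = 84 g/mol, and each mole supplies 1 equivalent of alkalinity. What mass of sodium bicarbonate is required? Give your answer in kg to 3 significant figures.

(a) 127 kg; (b) 46.2 kg

(a) Volume: 2260 m³ = 2,260,000 L.
(a) After draining 37% and refilling: 121 × 0.63 + 17 × 0.37 = 82.52 ppm.
(a) Deficit to target: 116 − 82.52 = 33.48 mg/L.
(a) As CaCO₃: 33.48 mg/L × 2,260,000 L = 75,660 g; ÷ 50 g/eq ÷ 1 = 1513 mol NaHCO₃.
(a) Mass: 1513 × 84 = 127,100 g.

(b) Volume: 110,000 US gal × 3.785 L/gal = 416,350 L.
(b) Alkalinity to add: (97 − 31) = 66 mg/L as CaCO₃ × 416,350 L = 27,480 g as CaCO₃.
(b) Equivalents: 27,480 g ÷ 50 g/eq = 549.6 eq.
(b) NaHCO₃ supplies 1 eq per mole → 549.6 mol.
(b) Mass: 549.6 mol × 84 g/mol = 46,160 g.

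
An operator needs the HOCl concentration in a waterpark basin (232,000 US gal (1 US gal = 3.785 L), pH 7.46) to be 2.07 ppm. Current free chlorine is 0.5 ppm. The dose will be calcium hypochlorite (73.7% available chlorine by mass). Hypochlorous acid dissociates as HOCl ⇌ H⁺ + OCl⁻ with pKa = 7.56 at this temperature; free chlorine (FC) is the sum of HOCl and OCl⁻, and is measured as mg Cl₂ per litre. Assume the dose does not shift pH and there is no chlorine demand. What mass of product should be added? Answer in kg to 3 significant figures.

Volume: 232,000 US gal × 3.785 L/gal = 878,120 L.
[OCl⁻]/[HOCl] = 10^(pH − pKa) = 10^(7.46 − 7.56) = 0.7943; fraction as HOCl = 1/(1 + 0.7943) = 0.5573.
Free chlorine required for 2.07 ppm HOCl: 2.07 / 0.5573 = 3.714 ppm.
FC to add: 3.714 − 0.5 = 3.214 mg/L as Cl₂.
Cl₂ equivalent: 3.214 mg/L × 878,120 L = 2823 g.
Product at 73.7% available Cl: 2823 / 0.737 = 3830 g.

3.83 kg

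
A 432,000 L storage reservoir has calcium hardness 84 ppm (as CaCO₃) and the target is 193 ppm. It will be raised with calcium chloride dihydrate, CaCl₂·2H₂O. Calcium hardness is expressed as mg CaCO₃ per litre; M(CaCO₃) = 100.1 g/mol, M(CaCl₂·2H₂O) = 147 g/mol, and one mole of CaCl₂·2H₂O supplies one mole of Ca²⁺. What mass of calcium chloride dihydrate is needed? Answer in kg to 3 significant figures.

69.2 kg

Hardness to add: (193 − 84) = 109 mg/L as CaCO₃ × 432,000 L = 47,090 g as CaCO₃.
Moles of Ca²⁺ (1 mol Ca²⁺ ≡ 1 mol CaCO₃): 47,090 / 100.1 g/mol = 470.4 mol.
Mass of CaCl₂·2H₂O: 470.4 × 147 = 69,150 g.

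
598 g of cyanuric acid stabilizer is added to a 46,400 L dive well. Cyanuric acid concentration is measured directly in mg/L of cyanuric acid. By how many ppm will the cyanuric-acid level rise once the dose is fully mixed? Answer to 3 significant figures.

12.9 ppm

Rise: 598 g / 46,400 L × 1000 = 12.89 mg/L.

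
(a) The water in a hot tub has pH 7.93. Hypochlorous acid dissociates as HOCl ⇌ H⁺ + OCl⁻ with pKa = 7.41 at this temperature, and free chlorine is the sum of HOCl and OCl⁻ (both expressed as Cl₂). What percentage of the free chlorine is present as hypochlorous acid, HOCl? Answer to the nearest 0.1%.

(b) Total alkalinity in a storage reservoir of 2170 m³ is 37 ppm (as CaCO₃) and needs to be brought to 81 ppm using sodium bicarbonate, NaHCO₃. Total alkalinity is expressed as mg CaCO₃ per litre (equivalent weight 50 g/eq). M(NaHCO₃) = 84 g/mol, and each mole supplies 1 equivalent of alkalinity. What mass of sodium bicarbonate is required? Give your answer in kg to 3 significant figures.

(a) [OCl⁻]/[HOCl] = 10^(pH − pKa) = 10^(7.93 − 7.41) = 10^0.52 = 3.311.
(a) Fraction as HOCl = 1 / (1 + 3.311) = 0.2319.

(b) Volume: 2170 m³ = 2,170,000 L.
(b) Alkalinity to add: (81 − 37) = 44 mg/L as CaCO₃ × 2,170,000 L = 95,480 g as CaCO₃.
(b) Equivalents: 95,480 g ÷ 50 g/eq = 1910 eq.
(b) NaHCO₃ supplies 1 eq per mole → 1910 mol.
(b) Mass: 1910 mol × 84 g/mol = 160,400 g.

(a) 23.2%; (b) 160 kg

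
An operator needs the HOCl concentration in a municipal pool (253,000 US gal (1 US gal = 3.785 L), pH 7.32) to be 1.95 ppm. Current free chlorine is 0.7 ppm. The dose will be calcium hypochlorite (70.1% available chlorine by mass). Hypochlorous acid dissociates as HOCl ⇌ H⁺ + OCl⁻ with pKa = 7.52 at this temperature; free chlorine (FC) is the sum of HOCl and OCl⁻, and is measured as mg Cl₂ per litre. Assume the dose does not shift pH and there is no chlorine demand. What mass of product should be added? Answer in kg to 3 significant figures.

3.39 kg

Volume: 253,000 US gal × 3.785 L/gal = 957,605 L.
[OCl⁻]/[HOCl] = 10^(pH − pKa) = 10^(7.32 − 7.52) = 0.631; fraction as HOCl = 1/(1 + 0.631) = 0.6131.
Free chlorine required for 1.95 ppm HOCl: 1.95 / 0.6131 = 3.18 ppm.
FC to add: 3.18 − 0.7 = 2.48 mg/L as Cl₂.
Cl₂ equivalent: 2.48 mg/L × 957,605 L = 2375 g.
Product at 70.1% available Cl: 2375 / 0.701 = 3388 g.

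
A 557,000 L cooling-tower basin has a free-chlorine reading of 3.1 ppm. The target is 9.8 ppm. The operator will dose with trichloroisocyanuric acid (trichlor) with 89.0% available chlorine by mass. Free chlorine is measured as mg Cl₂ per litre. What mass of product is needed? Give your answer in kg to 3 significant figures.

Chlorine deficit: 9.8 − 3.1 = 6.7 ppm = 6.7 mg/L as Cl₂.
Cl₂ equivalent needed: 6.7 mg/L × 557,000 L = 3,732,000 mg = 3732 g.
Product at 89.0% available chlorine: 3732 / 0.89 = 4193 g.

4.19 kg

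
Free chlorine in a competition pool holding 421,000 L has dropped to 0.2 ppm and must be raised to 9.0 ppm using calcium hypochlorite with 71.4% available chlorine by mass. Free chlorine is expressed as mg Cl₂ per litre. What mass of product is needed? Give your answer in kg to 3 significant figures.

5.19 kg

Chlorine deficit: 9.0 − 0.2 = 8.8 ppm = 8.8 mg/L as Cl₂.
Cl₂ equivalent needed: 8.8 mg/L × 421,000 L = 3,705,000 mg = 3705 g.
Product at 71.4% available chlorine: 3705 / 0.714 = 5189 g.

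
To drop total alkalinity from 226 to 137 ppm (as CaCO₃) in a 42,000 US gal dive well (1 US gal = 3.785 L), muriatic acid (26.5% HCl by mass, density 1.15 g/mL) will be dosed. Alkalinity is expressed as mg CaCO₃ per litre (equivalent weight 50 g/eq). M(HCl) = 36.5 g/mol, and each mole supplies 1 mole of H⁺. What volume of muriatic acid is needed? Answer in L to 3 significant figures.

Volume: 42,000 US gal × 3.785 L/gal = 158,970 L.
Alkalinity to neutralize: (226 − 137) = 89 mg/L as CaCO₃ × 158,970 L = 14,150 g as CaCO₃.
Equivalents of H⁺ required: 14,150 ÷ 50 g/eq = 283 eq = 283 mol HCl.
Mass of HCl: 283 × 36.5 = 10,330 g.
Mass of 26.5% solution: 10,330 / 0.265 = 38,970 g.
Volume: 38,970 g ÷ 1.15 g/mL = 33,890 mL.

33.9 L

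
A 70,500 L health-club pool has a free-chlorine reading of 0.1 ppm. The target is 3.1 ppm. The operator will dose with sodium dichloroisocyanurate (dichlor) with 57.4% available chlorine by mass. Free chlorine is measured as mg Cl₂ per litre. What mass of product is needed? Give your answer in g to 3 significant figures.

368 g

Chlorine deficit: 3.1 − 0.1 = 3 ppm = 3 mg/L as Cl₂.
Cl₂ equivalent needed: 3 mg/L × 70,500 L = 211,500 mg = 211.5 g.
Product at 57.4% available chlorine: 211.5 / 0.574 = 368.5 g.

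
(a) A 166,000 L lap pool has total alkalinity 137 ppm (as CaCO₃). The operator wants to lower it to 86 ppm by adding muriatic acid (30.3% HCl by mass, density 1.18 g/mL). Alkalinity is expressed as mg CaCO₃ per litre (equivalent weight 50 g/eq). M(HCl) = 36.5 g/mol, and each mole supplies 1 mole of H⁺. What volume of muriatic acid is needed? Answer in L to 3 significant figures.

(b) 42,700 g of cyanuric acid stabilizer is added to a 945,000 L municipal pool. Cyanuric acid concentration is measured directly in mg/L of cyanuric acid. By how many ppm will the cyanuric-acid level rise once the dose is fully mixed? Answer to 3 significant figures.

(a) Alkalinity to neutralize: (137 − 86) = 51 mg/L as CaCO₃ × 166,000 L = 8466 g as CaCO₃.
(a) Equivalents of H⁺ required: 8466 ÷ 50 g/eq = 169.3 eq = 169.3 mol HCl.
(a) Mass of HCl: 169.3 × 36.5 = 6180 g.
(a) Mass of 30.3% solution: 6180 / 0.303 = 20,400 g.
(a) Volume: 20,400 g ÷ 1.18 g/mL = 17,290 mL.

(b) Rise: 42,700 g / 945,000 L × 1000 = 45.19 mg/L.

(a) 17.3 L; (b) 45.2 ppm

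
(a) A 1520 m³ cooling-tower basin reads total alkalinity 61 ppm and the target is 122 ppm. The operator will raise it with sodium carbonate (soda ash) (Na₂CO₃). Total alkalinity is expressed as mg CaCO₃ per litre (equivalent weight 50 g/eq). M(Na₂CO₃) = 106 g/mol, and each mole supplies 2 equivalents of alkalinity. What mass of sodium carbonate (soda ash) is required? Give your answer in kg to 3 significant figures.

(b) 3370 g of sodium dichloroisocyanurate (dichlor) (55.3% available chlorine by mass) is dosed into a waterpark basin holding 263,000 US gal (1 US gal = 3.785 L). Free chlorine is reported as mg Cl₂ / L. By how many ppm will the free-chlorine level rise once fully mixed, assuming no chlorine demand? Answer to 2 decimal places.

(a) Volume: 1520 m³ = 1,520,000 L.
(a) Alkalinity to add: (122 − 61) = 61 mg/L as CaCO₃ × 1,520,000 L = 92,720 g as CaCO₃.
(a) Equivalents: 92,720 g ÷ 50 g/eq = 1854 eq.
(a) Each mole of Na₂CO₃ supplies 2 eq, so 1854 / 2 = 927.2 mol.
(a) Mass: 927.2 mol × 106 g/mol = 98,280 g.

(b) Volume: 263,000 US gal × 3.785 L/gal = 995,455 L.
(b) Available chlorine delivered: 3370 g × 0.553 = 1864 g as Cl₂.
(b) Concentration rise: 1864 g / 995,455 L = 1.872 mg/L = 1.87 ppm.

(a) 98.3 kg; (b) 1.87 ppm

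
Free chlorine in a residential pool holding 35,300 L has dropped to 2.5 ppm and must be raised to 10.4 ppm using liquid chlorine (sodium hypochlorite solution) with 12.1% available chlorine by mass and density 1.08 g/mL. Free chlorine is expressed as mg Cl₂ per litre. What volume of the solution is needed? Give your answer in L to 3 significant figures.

Chlorine deficit: 10.4 − 2.5 = 7.9 ppm = 7.9 mg/L as Cl₂.
Cl₂ equivalent needed: 7.9 mg/L × 35,300 L = 278,900 mg = 278.9 g.
Product at 12.1% available chlorine: 278.9 / 0.121 = 2305 g.
Volume at density 1.08 g/mL: 2305 g ÷ 1.08 g/mL = 2134 mL.

2.13 L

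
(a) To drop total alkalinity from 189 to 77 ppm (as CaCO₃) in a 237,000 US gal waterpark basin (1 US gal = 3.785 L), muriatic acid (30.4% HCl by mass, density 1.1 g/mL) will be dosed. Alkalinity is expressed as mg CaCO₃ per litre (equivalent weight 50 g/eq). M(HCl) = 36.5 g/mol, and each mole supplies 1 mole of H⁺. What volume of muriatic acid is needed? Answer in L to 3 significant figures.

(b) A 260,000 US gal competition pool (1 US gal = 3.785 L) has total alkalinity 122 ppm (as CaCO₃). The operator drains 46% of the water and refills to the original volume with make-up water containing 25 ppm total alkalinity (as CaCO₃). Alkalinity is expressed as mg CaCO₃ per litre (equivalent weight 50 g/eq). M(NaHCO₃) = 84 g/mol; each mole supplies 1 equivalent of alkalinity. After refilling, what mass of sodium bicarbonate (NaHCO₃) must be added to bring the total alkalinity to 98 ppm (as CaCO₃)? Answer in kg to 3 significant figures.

(a) Volume: 237,000 US gal × 3.785 L/gal = 897,045 L.
(a) Alkalinity to neutralize: (189 − 77) = 112 mg/L as CaCO₃ × 897,045 L = 100,500 g as CaCO₃.
(a) Equivalents of H⁺ required: 100,500 ÷ 50 g/eq = 2009 eq = 2009 mol HCl.
(a) Mass of HCl: 2009 × 36.5 = 73,340 g.
(a) Mass of 30.4% solution: 73,340 / 0.304 = 241,300 g.
(a) Volume: 241,300 g ÷ 1.1 g/mL = 219,300 mL.

(b) Volume: 260,000 US gal × 3.785 L/gal = 984,100 L.
(b) After draining 46% and refilling: 122 × 0.54 + 25 × 0.46 = 77.38 ppm.
(b) Deficit to target: 98 − 77.38 = 20.62 mg/L.
(b) As CaCO₃: 20.62 mg/L × 984,100 L = 20,290 g; ÷ 50 g/eq ÷ 1 = 405.8 mol NaHCO₃.
(b) Mass: 405.8 × 84 = 34,090 g.

(a) 219 L; (b) 34.1 kg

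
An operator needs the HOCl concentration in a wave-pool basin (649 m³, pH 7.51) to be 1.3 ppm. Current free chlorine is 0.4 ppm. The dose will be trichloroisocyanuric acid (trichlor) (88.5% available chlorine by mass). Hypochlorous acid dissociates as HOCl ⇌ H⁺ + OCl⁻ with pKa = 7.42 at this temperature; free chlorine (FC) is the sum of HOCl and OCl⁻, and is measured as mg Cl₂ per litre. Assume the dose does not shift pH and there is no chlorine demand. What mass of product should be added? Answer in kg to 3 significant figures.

Volume: 649 m³ = 649,000 L.
[OCl⁻]/[HOCl] = 10^(pH − pKa) = 10^(7.51 − 7.42) = 1.23; fraction as HOCl = 1/(1 + 1.23) = 0.4484.
Free chlorine required for 1.3 ppm HOCl: 1.3 / 0.4484 = 2.899 ppm.
FC to add: 2.899 − 0.4 = 2.499 mg/L as Cl₂.
Cl₂ equivalent: 2.499 mg/L × 649,000 L = 1622 g.
Product at 88.5% available Cl: 1622 / 0.885 = 1833 g.

1.83 kg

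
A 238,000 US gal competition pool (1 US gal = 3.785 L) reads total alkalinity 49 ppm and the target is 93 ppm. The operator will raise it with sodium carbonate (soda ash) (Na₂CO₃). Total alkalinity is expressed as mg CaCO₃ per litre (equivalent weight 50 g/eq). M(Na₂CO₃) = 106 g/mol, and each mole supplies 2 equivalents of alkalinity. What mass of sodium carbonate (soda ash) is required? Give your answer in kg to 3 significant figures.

Volume: 238,000 US gal × 3.785 L/gal = 900,830 L.
Alkalinity to add: (93 − 49) = 44 mg/L as CaCO₃ × 900,830 L = 39,640 g as CaCO₃.
Equivalents: 39,640 g ÷ 50 g/eq = 792.7 eq.
Each mole of Na₂CO₃ supplies 2 eq, so 792.7 / 2 = 396.4 mol.
Mass: 396.4 mol × 106 g/mol = 42,010 g.

42.0 kg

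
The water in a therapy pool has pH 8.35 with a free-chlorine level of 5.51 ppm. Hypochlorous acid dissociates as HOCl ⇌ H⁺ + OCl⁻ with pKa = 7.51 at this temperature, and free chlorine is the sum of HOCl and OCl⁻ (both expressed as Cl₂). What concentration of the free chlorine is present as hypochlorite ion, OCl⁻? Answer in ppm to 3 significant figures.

[OCl⁻]/[HOCl] = 10^(pH − pKa) = 10^(8.35 − 7.51) = 10^0.84 = 6.918.
Fraction as HOCl = 1 / (1 + 6.918) = 0.1263.
OCl⁻ = (1 − 0.1263) × 5.51 ppm = 4.814 ppm.

4.81 ppm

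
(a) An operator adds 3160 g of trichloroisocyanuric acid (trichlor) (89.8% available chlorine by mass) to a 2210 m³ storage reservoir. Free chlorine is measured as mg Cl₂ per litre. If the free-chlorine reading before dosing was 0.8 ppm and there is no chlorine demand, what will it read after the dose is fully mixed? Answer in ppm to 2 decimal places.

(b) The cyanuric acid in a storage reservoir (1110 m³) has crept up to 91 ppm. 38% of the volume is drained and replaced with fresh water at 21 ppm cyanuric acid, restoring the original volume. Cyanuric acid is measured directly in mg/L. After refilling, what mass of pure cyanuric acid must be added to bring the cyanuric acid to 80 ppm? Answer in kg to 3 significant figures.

(a) 2.08 ppm; (b) 17.3 kg

(a) Volume: 2210 m³ = 2,210,000 L.
(a) Available chlorine delivered: 3160 g × 0.898 = 2838 g as Cl₂.
(a) Concentration rise: 2838 g / 2,210,000 L = 1.284 mg/L = 1.28 ppm.
(a) Final FC: 0.8 + 1.28 = 2.08 ppm.

(b) Volume: 1110 m³ = 1,110,000 L.
(b) After draining 38% and refilling: 91 × 0.62 + 21 × 0.38 = 64.4 ppm.
(b) Deficit to target: 80 − 64.4 = 15.6 mg/L.
(b) Mass: 15.6 mg/L × 1,110,000 L = 17,320 g cyanuric acid.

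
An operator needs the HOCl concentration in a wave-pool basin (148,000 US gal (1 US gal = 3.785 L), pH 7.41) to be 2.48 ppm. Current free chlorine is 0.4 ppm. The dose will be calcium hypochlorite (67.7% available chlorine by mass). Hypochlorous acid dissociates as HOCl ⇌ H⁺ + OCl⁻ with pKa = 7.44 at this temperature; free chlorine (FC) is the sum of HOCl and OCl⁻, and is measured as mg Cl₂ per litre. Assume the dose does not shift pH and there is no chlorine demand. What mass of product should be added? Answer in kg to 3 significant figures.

3.64 kg

Volume: 148,000 US gal × 3.785 L/gal = 560,180 L.
[OCl⁻]/[HOCl] = 10^(pH − pKa) = 10^(7.41 − 7.44) = 0.9333; fraction as HOCl = 1/(1 + 0.9333) = 0.5173.
Free chlorine required for 2.48 ppm HOCl: 2.48 / 0.5173 = 4.794 ppm.
FC to add: 4.794 − 0.4 = 4.394 mg/L as Cl₂.
Cl₂ equivalent: 4.394 mg/L × 560,180 L = 2462 g.
Product at 67.7% available Cl: 2462 / 0.677 = 3636 g.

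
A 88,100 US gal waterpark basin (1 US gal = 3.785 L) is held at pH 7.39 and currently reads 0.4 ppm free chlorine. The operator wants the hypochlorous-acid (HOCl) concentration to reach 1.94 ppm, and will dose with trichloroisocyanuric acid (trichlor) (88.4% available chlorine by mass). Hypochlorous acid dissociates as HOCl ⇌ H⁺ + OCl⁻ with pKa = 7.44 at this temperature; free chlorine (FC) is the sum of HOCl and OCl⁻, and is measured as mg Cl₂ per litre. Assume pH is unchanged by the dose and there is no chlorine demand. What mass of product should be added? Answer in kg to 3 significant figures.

Volume: 88,100 US gal × 3.785 L/gal = 333,458 L.
[OCl⁻]/[HOCl] = 10^(pH − pKa) = 10^(7.39 − 7.44) = 0.8913; fraction as HOCl = 1/(1 + 0.8913) = 0.5288.
Free chlorine required for 1.94 ppm HOCl: 1.94 / 0.5288 = 3.669 ppm.
FC to add: 3.669 − 0.4 = 3.269 mg/L as Cl₂.
Cl₂ equivalent: 3.269 mg/L × 333,458 L = 1090 g.
Product at 88.4% available Cl: 1090 / 0.884 = 1233 g.

1.23 kg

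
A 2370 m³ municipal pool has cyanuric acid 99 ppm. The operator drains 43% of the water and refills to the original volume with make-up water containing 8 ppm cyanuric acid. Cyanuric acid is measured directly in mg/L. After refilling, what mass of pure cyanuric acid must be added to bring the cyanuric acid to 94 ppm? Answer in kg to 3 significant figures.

Volume: 2370 m³ = 2,370,000 L.
After draining 43% and refilling: 99 × 0.57 + 8 × 0.43 = 59.87 ppm.
Deficit to target: 94 − 59.87 = 34.13 mg/L.
Mass: 34.13 mg/L × 2,370,000 L = 80,890 g cyanuric acid.

80.9 kg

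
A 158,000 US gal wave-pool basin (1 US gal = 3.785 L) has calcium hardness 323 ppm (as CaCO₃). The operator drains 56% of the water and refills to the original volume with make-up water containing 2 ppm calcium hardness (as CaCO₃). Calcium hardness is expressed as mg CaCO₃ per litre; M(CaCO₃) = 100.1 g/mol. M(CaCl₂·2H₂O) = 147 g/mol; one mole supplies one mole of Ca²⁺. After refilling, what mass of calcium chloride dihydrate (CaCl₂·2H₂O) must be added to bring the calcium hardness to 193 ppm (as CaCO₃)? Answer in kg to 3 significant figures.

Volume: 158,000 US gal × 3.785 L/gal = 598,030 L.
After draining 56% and refilling: 323 × 0.44 + 2 × 0.56 = 143.24 ppm.
Deficit to target: 193 − 143.24 = 49.76 mg/L.
As CaCO₃: 49.76 mg/L × 598,030 L = 29,760 g; ÷ 100.1 = 297.3 mol Ca²⁺.
Mass: 297.3 × 147 = 43,700 g.

43.7 kg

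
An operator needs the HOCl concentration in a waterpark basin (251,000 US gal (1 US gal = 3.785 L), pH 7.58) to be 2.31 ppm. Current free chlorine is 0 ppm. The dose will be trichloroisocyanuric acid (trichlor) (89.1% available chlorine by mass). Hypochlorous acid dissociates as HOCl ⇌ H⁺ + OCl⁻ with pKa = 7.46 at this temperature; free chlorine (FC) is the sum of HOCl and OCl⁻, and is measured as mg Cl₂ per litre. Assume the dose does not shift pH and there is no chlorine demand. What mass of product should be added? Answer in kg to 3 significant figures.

Volume: 251,000 US gal × 3.785 L/gal = 950,035 L.
[OCl⁻]/[HOCl] = 10^(pH − pKa) = 10^(7.58 − 7.46) = 1.318; fraction as HOCl = 1/(1 + 1.318) = 0.4314.
Free chlorine required for 2.31 ppm HOCl: 2.31 / 0.4314 = 5.355 ppm.
FC to add: 5.355 − 0 = 5.355 mg/L as Cl₂.
Cl₂ equivalent: 5.355 mg/L × 950,035 L = 5088 g.
Product at 89.1% available Cl: 5088 / 0.891 = 5710 g.

5.71 kg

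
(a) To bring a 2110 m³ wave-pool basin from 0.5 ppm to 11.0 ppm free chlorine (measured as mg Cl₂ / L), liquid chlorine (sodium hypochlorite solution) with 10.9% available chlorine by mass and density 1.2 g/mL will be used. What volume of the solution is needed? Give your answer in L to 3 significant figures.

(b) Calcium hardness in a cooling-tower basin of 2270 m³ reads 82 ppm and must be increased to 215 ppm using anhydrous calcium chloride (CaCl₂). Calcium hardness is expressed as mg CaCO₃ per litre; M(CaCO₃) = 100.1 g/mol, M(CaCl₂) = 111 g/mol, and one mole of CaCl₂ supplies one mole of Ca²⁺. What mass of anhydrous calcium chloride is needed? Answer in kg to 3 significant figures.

(a) 169 L; (b) 335 kg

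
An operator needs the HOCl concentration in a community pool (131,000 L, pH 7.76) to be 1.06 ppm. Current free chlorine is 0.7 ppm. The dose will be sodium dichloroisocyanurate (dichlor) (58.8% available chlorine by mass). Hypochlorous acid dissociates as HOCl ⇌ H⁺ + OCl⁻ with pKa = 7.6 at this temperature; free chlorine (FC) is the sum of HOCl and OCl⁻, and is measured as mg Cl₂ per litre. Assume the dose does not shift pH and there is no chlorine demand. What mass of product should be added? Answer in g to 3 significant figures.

[OCl⁻]/[HOCl] = 10^(pH − pKa) = 10^(7.76 − 7.6) = 1.445; fraction as HOCl = 1/(1 + 1.445) = 0.4089.
Free chlorine required for 1.06 ppm HOCl: 1.06 / 0.4089 = 2.592 ppm.
FC to add: 2.592 − 0.7 = 1.892 mg/L as Cl₂.
Cl₂ equivalent: 1.892 mg/L × 131,000 L = 247.9 g.
Product at 58.8% available Cl: 247.9 / 0.588 = 421.6 g.

422 g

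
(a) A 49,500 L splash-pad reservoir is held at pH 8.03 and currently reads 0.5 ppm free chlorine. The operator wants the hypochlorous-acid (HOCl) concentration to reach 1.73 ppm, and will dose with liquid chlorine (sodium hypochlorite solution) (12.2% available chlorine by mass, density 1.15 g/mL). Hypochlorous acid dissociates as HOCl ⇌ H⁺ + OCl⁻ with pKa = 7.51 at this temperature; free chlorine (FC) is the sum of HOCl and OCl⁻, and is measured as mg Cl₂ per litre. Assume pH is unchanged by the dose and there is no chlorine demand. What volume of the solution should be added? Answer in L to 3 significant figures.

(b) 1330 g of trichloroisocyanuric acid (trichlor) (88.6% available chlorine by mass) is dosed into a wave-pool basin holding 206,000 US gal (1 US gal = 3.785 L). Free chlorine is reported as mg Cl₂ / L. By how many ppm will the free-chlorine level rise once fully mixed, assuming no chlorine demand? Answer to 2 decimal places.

(a) 2.46 L; (b) 1.51 ppm

(a) [OCl⁻]/[HOCl] = 10^(pH − pKa) = 10^(8.03 − 7.51) = 3.311; fraction as HOCl = 1/(1 + 3.311) = 0.2319.
(a) Free chlorine required for 1.73 ppm HOCl: 1.73 / 0.2319 = 7.459 ppm.
(a) FC to add: 7.459 − 0.5 = 6.959 mg/L as Cl₂.
(a) Cl₂ equivalent: 6.959 mg/L × 49,500 L = 344.4 g.
(a) Product at 12.2% available Cl: 344.4 / 0.122 = 2823 g.
(a) Volume: 2823 g ÷ 1.15 g/mL = 2455 mL.

(b) Volume: 206,000 US gal × 3.785 L/gal = 779,710 L.
(b) Available chlorine delivered: 1330 g × 0.886 = 1178 g as Cl₂.
(b) Concentration rise: 1178 g / 779,710 L = 1.511 mg/L = 1.51 ppm.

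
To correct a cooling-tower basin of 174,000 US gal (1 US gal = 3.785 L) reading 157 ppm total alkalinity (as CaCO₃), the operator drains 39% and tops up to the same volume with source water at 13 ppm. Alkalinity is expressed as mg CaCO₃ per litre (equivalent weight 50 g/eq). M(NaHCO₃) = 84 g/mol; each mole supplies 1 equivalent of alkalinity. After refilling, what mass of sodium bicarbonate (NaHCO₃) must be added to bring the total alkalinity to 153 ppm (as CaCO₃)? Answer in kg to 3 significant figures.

57.7 kg

Volume: 174,000 US gal × 3.785 L/gal = 658,590 L.
After draining 39% and refilling: 157 × 0.61 + 13 × 0.39 = 100.84 ppm.
Deficit to target: 153 − 100.84 = 52.16 mg/L.
As CaCO₃: 52.16 mg/L × 658,590 L = 34,350 g; ÷ 50 g/eq ÷ 1 = 687 mol NaHCO₃.
Mass: 687 × 84 = 57,710 g.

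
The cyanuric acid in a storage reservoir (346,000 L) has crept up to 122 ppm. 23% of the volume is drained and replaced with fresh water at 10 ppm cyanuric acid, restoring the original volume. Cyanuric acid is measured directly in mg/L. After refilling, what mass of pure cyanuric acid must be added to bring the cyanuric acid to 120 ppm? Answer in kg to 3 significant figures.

After draining 23% and refilling: 122 × 0.77 + 10 × 0.23 = 96.24 ppm.
Deficit to target: 120 − 96.24 = 23.76 mg/L.
Mass: 23.76 mg/L × 346,000 L = 8221 g cyanuric acid.

8.22 kg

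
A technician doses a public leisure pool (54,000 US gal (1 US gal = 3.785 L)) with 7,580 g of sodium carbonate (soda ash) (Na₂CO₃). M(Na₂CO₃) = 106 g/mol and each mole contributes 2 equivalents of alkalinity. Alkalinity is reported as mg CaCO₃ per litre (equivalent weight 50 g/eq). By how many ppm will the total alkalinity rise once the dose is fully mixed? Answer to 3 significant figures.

Volume: 54,000 US gal × 3.785 L/gal = 204,390 L.
Moles of Na₂CO₃: 7,580 g ÷ 106 g/mol = 71.51 mol → 143 eq of alkalinity.
As CaCO₃: 143 eq × 50 g/eq = 7151 g.
Rise: 7151 g / 204,390 L × 1000 = 34.99 mg/L.

35.0 ppm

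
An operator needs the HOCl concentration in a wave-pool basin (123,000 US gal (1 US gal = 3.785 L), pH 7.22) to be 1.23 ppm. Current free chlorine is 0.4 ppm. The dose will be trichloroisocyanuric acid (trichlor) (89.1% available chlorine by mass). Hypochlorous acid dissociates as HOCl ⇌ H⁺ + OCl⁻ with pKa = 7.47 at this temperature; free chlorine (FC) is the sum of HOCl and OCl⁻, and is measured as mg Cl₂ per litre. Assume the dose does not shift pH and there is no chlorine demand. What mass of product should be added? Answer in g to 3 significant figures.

795 g

Volume: 123,000 US gal × 3.785 L/gal = 465,555 L.
[OCl⁻]/[HOCl] = 10^(pH − pKa) = 10^(7.22 − 7.47) = 0.5623; fraction as HOCl = 1/(1 + 0.5623) = 0.6401.
Free chlorine required for 1.23 ppm HOCl: 1.23 / 0.6401 = 1.922 ppm.
FC to add: 1.922 − 0.4 = 1.522 mg/L as Cl₂.
Cl₂ equivalent: 1.522 mg/L × 465,555 L = 708.4 g.
Product at 89.1% available Cl: 708.4 / 0.891 = 795.1 g.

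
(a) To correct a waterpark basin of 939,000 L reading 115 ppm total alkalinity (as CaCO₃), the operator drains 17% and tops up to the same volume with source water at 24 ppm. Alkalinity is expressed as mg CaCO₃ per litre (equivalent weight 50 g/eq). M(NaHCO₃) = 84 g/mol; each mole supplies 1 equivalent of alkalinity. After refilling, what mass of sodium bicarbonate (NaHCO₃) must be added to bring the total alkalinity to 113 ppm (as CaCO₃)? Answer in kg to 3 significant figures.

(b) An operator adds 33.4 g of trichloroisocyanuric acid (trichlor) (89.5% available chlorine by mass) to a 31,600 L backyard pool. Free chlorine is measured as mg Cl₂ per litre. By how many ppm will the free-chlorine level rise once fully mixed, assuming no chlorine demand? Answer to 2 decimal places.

(a) 21.2 kg; (b) 0.95 ppm

(a) After draining 17% and refilling: 115 × 0.83 + 24 × 0.17 = 99.53 ppm.
(a) Deficit to target: 113 − 99.53 = 13.47 mg/L.
(a) As CaCO₃: 13.47 mg/L × 939,000 L = 12,650 g; ÷ 50 g/eq ÷ 1 = 253 mol NaHCO₃.
(a) Mass: 253 × 84 = 21,250 g.

(b) Available chlorine delivered: 33.4 g × 0.895 = 29.89 g as Cl₂.
(b) Concentration rise: 29.89 g / 31,600 L = 0.946 mg/L = 0.95 ppm.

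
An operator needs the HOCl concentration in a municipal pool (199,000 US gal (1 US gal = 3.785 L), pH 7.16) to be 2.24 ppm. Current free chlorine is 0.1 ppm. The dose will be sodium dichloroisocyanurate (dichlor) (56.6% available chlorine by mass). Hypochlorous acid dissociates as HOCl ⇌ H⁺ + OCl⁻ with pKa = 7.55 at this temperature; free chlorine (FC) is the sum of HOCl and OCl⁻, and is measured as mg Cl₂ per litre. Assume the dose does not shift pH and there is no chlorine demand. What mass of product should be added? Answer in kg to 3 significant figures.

4.06 kg

Volume: 199,000 US gal × 3.785 L/gal = 753,215 L.
[OCl⁻]/[HOCl] = 10^(pH − pKa) = 10^(7.16 − 7.55) = 0.4074; fraction as HOCl = 1/(1 + 0.4074) = 0.7105.
Free chlorine required for 2.24 ppm HOCl: 2.24 / 0.7105 = 3.153 ppm.
FC to add: 3.153 − 0.1 = 3.053 mg/L as Cl₂.
Cl₂ equivalent: 3.053 mg/L × 753,215 L = 2299 g.
Product at 56.6% available Cl: 2299 / 0.566 = 4062 g.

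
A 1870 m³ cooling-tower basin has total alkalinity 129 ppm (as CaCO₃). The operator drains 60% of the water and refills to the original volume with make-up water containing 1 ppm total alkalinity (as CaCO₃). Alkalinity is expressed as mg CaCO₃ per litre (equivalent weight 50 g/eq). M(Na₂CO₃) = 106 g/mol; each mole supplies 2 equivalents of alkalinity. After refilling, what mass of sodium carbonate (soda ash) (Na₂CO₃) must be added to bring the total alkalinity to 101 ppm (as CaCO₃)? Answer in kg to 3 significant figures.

Volume: 1870 m³ = 1,870,000 L.
After draining 60% and refilling: 129 × 0.40 + 1 × 0.60 = 52.2 ppm.
Deficit to target: 101 − 52.2 = 48.8 mg/L.
As CaCO₃: 48.8 mg/L × 1,870,000 L = 91,260 g; ÷ 50 g/eq ÷ 2 = 912.6 mol Na₂CO₃.
Mass: 912.6 × 106 = 96,730 g.

96.7 kg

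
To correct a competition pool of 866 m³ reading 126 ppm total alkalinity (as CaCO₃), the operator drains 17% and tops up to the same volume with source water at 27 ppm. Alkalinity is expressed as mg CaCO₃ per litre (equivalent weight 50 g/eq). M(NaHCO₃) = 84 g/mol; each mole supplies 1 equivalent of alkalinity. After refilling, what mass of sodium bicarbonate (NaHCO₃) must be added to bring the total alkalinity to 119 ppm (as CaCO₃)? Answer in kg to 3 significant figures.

Volume: 866 m³ = 866,000 L.
After draining 17% and refilling: 126 × 0.83 + 27 × 0.17 = 109.17 ppm.
Deficit to target: 119 − 109.17 = 9.83 mg/L.
As CaCO₃: 9.83 mg/L × 866,000 L = 8513 g; ÷ 50 g/eq ÷ 1 = 170.3 mol NaHCO₃.
Mass: 170.3 × 84 = 14,300 g.

14.3 kg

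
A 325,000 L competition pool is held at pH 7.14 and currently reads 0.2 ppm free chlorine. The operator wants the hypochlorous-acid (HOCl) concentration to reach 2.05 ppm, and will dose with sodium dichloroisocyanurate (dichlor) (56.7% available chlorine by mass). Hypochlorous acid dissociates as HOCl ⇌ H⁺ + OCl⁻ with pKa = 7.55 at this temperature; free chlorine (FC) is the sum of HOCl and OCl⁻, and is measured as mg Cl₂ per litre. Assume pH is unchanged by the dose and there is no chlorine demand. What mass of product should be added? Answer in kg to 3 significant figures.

[OCl⁻]/[HOCl] = 10^(pH − pKa) = 10^(7.14 − 7.55) = 0.389; fraction as HOCl = 1/(1 + 0.389) = 0.7199.
Free chlorine required for 2.05 ppm HOCl: 2.05 / 0.7199 = 2.848 ppm.
FC to add: 2.848 − 0.2 = 2.648 mg/L as Cl₂.
Cl₂ equivalent: 2.648 mg/L × 325,000 L = 860.5 g.
Product at 56.7% available Cl: 860.5 / 0.567 = 1518 g.

1.52 kg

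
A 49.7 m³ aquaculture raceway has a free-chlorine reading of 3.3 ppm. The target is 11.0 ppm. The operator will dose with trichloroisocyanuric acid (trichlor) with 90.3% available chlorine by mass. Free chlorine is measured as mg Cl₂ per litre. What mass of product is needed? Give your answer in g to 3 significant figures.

Volume: 49.7 m³ = 49,700 L.
Chlorine deficit: 11.0 − 3.3 = 7.7 ppm = 7.7 mg/L as Cl₂.
Cl₂ equivalent needed: 7.7 mg/L × 49,700 L = 382,700 mg = 382.7 g.
Product at 90.3% available chlorine: 382.7 / 0.903 = 423.8 g.

424 g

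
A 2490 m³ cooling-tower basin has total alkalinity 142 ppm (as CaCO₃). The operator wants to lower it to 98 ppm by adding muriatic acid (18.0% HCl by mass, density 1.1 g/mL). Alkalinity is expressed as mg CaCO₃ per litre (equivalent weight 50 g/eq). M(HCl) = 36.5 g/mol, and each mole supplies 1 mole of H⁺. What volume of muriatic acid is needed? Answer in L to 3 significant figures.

404 L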